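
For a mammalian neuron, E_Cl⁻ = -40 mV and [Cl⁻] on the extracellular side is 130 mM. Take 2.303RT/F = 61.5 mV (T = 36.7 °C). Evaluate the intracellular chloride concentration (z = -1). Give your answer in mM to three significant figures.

29.1 mM

Nernst: E = (61.5/-1) · log₁₀([out]/[in]), so log₁₀([out]/[in]) = -40.0 × -1 / 61.5 = 0.6504.
[out]/[in] = 10^(0.6504) = 4.471.
[in] = 130 / 4.471 = 29.08 mM.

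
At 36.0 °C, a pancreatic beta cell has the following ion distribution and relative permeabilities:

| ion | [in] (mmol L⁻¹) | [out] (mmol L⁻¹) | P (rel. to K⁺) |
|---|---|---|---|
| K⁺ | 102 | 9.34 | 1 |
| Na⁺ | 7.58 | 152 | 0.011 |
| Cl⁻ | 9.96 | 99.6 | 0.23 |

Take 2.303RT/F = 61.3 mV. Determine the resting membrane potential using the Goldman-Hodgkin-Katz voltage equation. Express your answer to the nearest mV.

Vm = 61.3 · log₁₀[(Σ P·[cation]ₒ + Σ P·[anion]ᵢ) / (Σ P·[cation]ᵢ + Σ P·[anion]ₒ)]
Numerator = 1×9.34 + 0.011×152 + 0.23×9.96 = 13.3
Denominator = 1×102 + 0.011×7.58 + 0.23×99.6 = 125
Vm = 61.3 · log₁₀(0.10643) = 61.3 × (-0.9729) = -59.64 mV

-60 mV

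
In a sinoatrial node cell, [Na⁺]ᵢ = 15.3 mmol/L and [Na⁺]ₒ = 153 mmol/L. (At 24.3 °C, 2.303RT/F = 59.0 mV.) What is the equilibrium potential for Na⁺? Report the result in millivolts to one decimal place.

E = (59.0/z) · log₁₀([Na⁺]_out/[Na⁺]_in) with z = +1.
= (59.0/1) · log₁₀(153/15.3) = 59.00 · log₁₀(10)
= 59.00 · (1.0000) = 59.00 mV

59.0 mV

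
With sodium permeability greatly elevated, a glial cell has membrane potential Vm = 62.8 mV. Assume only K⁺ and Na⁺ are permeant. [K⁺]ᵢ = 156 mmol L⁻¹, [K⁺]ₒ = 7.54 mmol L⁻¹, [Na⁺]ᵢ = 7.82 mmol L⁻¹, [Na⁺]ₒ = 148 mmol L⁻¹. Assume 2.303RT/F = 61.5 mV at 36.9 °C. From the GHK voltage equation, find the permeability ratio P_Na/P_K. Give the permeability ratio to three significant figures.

Let α = P_Na/P_K. GHK: Vm = 61.5·log₁₀[(Kₒ + α·Naₒ)/(Kᵢ + α·Naᵢ)].
10^(Vm/61.5) = 10^(62.8/61.5) = 10.499
So 10.499·(Kᵢ + α·Naᵢ) = Kₒ + α·Naₒ → α = (10.499·156.0 − 7.54) / (148.0 − 10.499·7.82)
α = (1638 − 7.54) / (148.0 − 82.1) = 1630/65.9 = 24.74

24.7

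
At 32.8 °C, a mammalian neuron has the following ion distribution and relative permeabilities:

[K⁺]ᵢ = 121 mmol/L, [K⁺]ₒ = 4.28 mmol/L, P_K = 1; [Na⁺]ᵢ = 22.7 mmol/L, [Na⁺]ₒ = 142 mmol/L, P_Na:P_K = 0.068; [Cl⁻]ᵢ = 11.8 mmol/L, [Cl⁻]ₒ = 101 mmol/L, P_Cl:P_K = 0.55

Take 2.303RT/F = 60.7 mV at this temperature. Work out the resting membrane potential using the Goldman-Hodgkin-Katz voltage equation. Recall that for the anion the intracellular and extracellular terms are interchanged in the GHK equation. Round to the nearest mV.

-57 mV

Vm = 60.7 · log₁₀[(Σ P·[cation]ₒ + Σ P·[anion]ᵢ) / (Σ P·[cation]ᵢ + Σ P·[anion]ₒ)]
Numerator = 1×4.28 + 0.068×142 + 0.55×11.8 = 20.43
Denominator = 1×121 + 0.068×22.7 + 0.55×101 = 178.1
Vm = 60.7 · log₁₀(0.11469) = 60.7 × (-0.9405) = -57.09 mV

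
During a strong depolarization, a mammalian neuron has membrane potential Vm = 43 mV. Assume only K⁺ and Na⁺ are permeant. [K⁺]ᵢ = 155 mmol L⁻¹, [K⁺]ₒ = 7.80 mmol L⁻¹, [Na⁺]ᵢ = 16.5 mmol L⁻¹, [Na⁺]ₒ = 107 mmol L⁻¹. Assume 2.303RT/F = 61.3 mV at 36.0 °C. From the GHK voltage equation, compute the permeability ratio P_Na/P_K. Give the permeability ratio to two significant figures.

32

Let α = P_Na/P_K. GHK: Vm = 61.3·log₁₀[(Kₒ + α·Naₒ)/(Kᵢ + α·Naᵢ)].
10^(Vm/61.3) = 10^(43.0/61.3) = 5.0288
So 5.0288·(Kᵢ + α·Naᵢ) = Kₒ + α·Naₒ → α = (5.0288·155.0 − 7.8) / (107.0 − 5.0288·16.5)
α = (779.5 − 7.8) / (107.0 − 82.98) = 771.7/24.02 = 32.12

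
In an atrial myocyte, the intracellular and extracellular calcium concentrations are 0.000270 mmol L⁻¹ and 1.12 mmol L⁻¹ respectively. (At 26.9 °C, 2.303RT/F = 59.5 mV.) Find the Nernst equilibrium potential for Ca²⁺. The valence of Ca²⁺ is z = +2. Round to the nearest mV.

E = (59.5/z) · log₁₀([Ca²⁺]_out/[Ca²⁺]_in) with z = +2.
= (59.5/2) · log₁₀(1.12/0.000270) = 29.75 · log₁₀(4148)
= 29.75 · (3.6179) = 107.63 mV

108 mV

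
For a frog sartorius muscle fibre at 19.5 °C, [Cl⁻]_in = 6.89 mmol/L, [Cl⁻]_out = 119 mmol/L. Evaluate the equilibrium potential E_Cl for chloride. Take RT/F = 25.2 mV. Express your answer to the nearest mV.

E = (25.2/z) · ln([Cl⁻]_out/[Cl⁻]_in) with z = -1.
For an anion, dividing by z = -1 reverses the sign.
= (25.2/-1) · ln(119/6.89) = -25.20 · ln(17.27)
= -25.20 · (2.8491) = -71.80 mV

-72 mV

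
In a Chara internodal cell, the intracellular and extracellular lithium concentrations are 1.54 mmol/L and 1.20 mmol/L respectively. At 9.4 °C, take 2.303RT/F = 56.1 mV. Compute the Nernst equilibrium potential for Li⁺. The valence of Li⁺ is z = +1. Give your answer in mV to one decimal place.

-6.1 mV

E = (56.1/z) · log₁₀([Li⁺]_out/[Li⁺]_in) with z = +1.
= (56.1/1) · log₁₀(1.20/1.54) = 56.10 · log₁₀(0.7792)
= 56.10 · (-0.1083) = -6.08 mV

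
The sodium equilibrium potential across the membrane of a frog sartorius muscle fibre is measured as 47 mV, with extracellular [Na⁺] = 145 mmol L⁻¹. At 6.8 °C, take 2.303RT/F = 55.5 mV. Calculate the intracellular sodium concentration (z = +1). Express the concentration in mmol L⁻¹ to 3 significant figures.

Nernst: E = (55.5/1) · log₁₀([out]/[in]), so log₁₀([out]/[in]) = 47.0 × 1 / 55.5 = 0.8468.
[out]/[in] = 10^(0.8468) = 7.028.
[in] = 145 / 7.028 = 20.63 mmol L⁻¹.

20.6 mmol L⁻¹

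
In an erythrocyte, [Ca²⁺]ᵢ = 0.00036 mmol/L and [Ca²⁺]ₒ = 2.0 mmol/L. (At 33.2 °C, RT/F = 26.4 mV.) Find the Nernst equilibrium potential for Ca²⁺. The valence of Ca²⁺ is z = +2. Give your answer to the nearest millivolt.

E = (26.4/z) · ln([Ca²⁺]_out/[Ca²⁺]_in) with z = +2.
= (26.4/2) · ln(2.0/0.00036) = 13.20 · ln(5556)
= 13.20 · (8.6226) = 113.82 mV

114 mV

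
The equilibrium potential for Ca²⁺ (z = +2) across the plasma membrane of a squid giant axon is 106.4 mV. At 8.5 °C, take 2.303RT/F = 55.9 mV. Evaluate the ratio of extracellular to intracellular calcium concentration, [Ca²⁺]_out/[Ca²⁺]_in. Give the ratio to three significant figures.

log₁₀([out]/[in]) = E·z/(55.9) = 106.4 × 2 / 55.9 = 3.8068
[out]/[in] = 10^(3.8068) = 6409

6410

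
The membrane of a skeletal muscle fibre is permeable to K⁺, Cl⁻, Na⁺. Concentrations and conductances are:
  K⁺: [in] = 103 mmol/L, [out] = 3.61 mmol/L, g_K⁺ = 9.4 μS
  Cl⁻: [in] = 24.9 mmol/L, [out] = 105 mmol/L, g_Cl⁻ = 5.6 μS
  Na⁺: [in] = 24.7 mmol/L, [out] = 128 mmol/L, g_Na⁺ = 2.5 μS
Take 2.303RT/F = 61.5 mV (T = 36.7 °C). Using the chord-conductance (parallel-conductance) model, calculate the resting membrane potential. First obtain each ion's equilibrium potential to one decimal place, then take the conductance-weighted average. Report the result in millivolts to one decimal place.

-54.1 mV

E_K⁺ = (61.5/1)·log₁₀(3.61/103) = -89.5 mV
E_Cl⁻ = (61.5/-1)·log₁₀(105/24.9) = -38.4 mV
E_Na⁺ = (61.5/1)·log₁₀(128/24.7) = 43.9 mV
Vm = (Σ gᵢEᵢ)/(Σ gᵢ) = (9.4·-89.5 + 5.6·-38.4 + 2.5·43.9) / (9.4 + 5.6 + 2.5)
= -946.59 / 17.5 = -54.09 mV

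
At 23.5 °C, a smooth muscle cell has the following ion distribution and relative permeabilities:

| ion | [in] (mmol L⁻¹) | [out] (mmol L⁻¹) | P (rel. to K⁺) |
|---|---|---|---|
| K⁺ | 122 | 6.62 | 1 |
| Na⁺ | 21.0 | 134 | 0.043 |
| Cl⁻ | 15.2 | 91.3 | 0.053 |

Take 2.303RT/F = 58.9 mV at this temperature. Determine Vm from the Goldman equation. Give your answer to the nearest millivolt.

Vm = 58.9 · log₁₀[(Σ P·[cation]ₒ + Σ P·[anion]ᵢ) / (Σ P·[cation]ᵢ + Σ P·[anion]ₒ)]
Numerator = 1×6.62 + 0.043×134 + 0.053×15.2 = 13.19
Denominator = 1×122 + 0.043×21.0 + 0.053×91.3 = 127.7
Vm = 58.9 · log₁₀(0.10324) = 58.9 × (-0.9862) = -58.09 mV

-58 mV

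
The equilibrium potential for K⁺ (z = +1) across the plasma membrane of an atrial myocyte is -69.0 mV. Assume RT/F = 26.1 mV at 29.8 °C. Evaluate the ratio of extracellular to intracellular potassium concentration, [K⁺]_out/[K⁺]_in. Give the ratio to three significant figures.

0.0711

ln([out]/[in]) = E·z/(26.1) = -69.0 × 1 / 26.1 = -2.6437
[out]/[in] = e^(-2.6437) = 0.0711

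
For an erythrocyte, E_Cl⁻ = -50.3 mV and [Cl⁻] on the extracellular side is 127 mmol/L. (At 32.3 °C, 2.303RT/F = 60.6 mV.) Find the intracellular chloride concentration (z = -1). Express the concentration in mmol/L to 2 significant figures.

19 mmol/L

Nernst: E = (60.6/-1) · log₁₀([out]/[in]), so log₁₀([out]/[in]) = -50.3 × -1 / 60.6 = 0.8300.
[out]/[in] = 10^(0.8300) = 6.761.
[in] = 127 / 6.761 = 18.78 mmol/L.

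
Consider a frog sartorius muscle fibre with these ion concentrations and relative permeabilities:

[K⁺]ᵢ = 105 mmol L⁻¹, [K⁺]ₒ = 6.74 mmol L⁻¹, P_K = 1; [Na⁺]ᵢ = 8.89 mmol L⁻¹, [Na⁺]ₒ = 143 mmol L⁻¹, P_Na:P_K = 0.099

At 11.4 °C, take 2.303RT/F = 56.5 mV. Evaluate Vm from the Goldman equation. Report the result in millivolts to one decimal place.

Vm = 56.5 · log₁₀[(Σ P·[cation]ₒ + Σ P·[anion]ᵢ) / (Σ P·[cation]ᵢ + Σ P·[anion]ₒ)]
Numerator = 1×6.74 + 0.099×143 = 20.9
Denominator = 1×105 + 0.099×8.89 = 105.9
Vm = 56.5 · log₁₀(0.19736) = 56.5 × (-0.7047) = -39.82 mV

-39.8 mV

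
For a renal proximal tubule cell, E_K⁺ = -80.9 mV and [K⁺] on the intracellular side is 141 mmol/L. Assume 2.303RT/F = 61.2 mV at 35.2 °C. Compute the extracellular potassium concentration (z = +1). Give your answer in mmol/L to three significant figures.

Nernst: E = (61.2/1) · log₁₀([out]/[in]), so log₁₀([out]/[in]) = -80.9 × 1 / 61.2 = -1.3219.
[out]/[in] = 10^(-1.3219) = 0.04765.
[out] = 0.04765 × 141 = 6.719 mmol/L.

6.72 mmol/L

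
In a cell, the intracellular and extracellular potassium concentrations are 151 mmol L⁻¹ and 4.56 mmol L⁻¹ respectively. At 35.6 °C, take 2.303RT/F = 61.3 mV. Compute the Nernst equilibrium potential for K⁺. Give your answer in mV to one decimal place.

-93.2 mV

E = (61.3/z) · log₁₀([K⁺]_out/[K⁺]_in) with z = +1.
= (61.3/1) · log₁₀(4.56/151) = 61.30 · log₁₀(0.0302)
= 61.30 · (-1.5200) = -93.18 mV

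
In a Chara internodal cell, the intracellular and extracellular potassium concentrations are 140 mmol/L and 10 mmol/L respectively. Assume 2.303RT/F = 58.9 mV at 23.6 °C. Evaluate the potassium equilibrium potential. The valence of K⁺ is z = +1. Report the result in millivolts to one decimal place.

E = (58.9/z) · log₁₀([K⁺]_out/[K⁺]_in) with z = +1.
= (58.9/1) · log₁₀(10/140) = 58.90 · log₁₀(0.07143)
= 58.90 · (-1.1461) = -67.51 mV

-67.5 mV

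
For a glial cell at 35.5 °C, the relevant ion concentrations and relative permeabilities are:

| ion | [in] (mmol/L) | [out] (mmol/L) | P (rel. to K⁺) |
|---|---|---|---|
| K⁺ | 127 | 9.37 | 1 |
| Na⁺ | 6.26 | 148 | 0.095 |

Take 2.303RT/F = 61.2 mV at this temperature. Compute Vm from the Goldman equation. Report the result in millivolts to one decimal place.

Vm = 61.2 · log₁₀[(Σ P·[cation]ₒ + Σ P·[anion]ᵢ) / (Σ P·[cation]ᵢ + Σ P·[anion]ₒ)]
Numerator = 1×9.37 + 0.095×148 = 23.43
Denominator = 1×127 + 0.095×6.26 = 127.6
Vm = 61.2 · log₁₀(0.18363) = 61.2 × (-0.7361) = -45.05 mV

-45.0 mV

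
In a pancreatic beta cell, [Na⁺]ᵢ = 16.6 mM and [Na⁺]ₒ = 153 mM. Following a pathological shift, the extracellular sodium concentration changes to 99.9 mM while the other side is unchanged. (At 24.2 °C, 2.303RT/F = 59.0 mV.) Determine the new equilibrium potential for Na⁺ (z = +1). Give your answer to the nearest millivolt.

After the shift: [Na⁺]_out = 99.9, [Na⁺]_in = 16.6 mM.
E_new = (59.0/1)·log₁₀(99.9/16.6) = 59.00 · (0.7795) = 45.99 mV

46 mV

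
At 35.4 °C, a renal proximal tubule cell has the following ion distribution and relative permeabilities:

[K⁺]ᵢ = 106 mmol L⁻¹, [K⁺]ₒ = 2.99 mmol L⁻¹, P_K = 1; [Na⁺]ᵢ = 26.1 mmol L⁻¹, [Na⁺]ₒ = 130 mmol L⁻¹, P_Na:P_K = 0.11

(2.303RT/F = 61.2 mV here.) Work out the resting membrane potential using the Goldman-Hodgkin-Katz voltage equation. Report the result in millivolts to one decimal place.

Vm = 61.2 · log₁₀[(Σ P·[cation]ₒ + Σ P·[anion]ᵢ) / (Σ P·[cation]ᵢ + Σ P·[anion]ₒ)]
Numerator = 1×2.99 + 0.11×130 = 17.29
Denominator = 1×106 + 0.11×26.1 = 108.9
Vm = 61.2 · log₁₀(0.15881) = 61.2 × (-0.7991) = -48.91 mV

-48.9 mV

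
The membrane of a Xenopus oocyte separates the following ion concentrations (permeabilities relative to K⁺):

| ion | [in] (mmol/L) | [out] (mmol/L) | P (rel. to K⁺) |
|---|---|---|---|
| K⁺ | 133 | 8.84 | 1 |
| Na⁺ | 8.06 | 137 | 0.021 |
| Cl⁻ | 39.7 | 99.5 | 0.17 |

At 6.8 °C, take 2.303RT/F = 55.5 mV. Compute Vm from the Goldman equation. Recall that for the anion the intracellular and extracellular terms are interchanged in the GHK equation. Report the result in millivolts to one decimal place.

-50.5 mV

Vm = 55.5 · log₁₀[(Σ P·[cation]ₒ + Σ P·[anion]ᵢ) / (Σ P·[cation]ᵢ + Σ P·[anion]ₒ)]
Numerator = 1×8.84 + 0.021×137 + 0.17×39.7 = 18.47
Denominator = 1×133 + 0.021×8.06 + 0.17×99.5 = 150.1
Vm = 55.5 · log₁₀(0.12304) = 55.5 × (-0.9100) = -50.50 mV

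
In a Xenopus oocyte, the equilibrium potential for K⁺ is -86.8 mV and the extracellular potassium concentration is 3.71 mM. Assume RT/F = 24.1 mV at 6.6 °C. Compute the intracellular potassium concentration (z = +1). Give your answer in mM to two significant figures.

Nernst: E = (24.1/1) · ln([out]/[in]), so ln([out]/[in]) = -86.8 × 1 / 24.1 = -3.6017.
[out]/[in] = e^(-3.6017) = 0.02728.
[in] = 3.71 / 0.02728 = 136 mM.

140 mM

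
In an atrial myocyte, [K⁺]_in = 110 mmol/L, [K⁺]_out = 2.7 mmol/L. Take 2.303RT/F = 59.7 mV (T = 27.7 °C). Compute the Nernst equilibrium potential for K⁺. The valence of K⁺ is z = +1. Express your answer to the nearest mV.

-96 mV

E = (59.7/z) · log₁₀([K⁺]_out/[K⁺]_in) with z = +1.
= (59.7/1) · log₁₀(2.7/110) = 59.70 · log₁₀(0.02455)
= 59.70 · (-1.6100) = -96.12 mV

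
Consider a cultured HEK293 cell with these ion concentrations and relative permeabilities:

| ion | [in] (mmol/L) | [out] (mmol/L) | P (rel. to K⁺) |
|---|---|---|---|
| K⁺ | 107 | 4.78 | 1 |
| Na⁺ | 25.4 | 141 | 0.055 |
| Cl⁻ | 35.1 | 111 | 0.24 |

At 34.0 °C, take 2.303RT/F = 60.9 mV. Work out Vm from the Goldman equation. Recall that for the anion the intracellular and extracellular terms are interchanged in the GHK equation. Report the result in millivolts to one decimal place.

Vm = 60.9 · log₁₀[(Σ P·[cation]ₒ + Σ P·[anion]ᵢ) / (Σ P·[cation]ᵢ + Σ P·[anion]ₒ)]
Numerator = 1×4.78 + 0.055×141 + 0.24×35.1 = 20.96
Denominator = 1×107 + 0.055×25.4 + 0.24×111 = 135
Vm = 60.9 · log₁₀(0.15521) = 60.9 × (-0.8091) = -49.27 mV

-49.3 mV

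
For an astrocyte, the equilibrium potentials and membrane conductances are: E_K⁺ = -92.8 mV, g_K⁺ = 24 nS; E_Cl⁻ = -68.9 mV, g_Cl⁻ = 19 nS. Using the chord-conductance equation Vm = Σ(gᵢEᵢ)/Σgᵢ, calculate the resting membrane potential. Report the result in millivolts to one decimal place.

Σ gᵢEᵢ = 24·(-92.8) + 19·(-68.9) = -3536.30
Σ gᵢ = 24 + 19 = 43
Vm = -3536.30 / 43 = -82.24 mV

-82.2 mV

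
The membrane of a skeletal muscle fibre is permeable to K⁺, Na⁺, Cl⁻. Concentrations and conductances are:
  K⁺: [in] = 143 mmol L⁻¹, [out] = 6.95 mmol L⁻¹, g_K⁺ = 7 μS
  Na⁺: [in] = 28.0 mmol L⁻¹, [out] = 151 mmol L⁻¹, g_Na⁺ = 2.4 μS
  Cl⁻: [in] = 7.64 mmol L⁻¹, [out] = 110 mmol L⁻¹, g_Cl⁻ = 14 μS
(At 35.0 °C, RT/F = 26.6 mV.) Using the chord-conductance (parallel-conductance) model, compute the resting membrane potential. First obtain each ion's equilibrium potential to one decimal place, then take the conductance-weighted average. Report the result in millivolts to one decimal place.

-61.9 mV

E_K⁺ = (26.6/1)·ln(6.95/143) = -80.4 mV
E_Na⁺ = (26.6/1)·ln(151/28.0) = 44.8 mV
E_Cl⁻ = (26.6/-1)·ln(110/7.64) = -70.9 mV
Vm = (Σ gᵢEᵢ)/(Σ gᵢ) = (7·-80.4 + 2.4·44.8 + 14·-70.9) / (7 + 2.4 + 14)
= -1447.88 / 23.4 = -61.88 mV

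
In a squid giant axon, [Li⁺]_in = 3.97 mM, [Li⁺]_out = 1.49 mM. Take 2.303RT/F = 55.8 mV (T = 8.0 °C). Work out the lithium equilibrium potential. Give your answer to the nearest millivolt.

E = (55.8/z) · log₁₀([Li⁺]_out/[Li⁺]_in) with z = +1.
= (55.8/1) · log₁₀(1.49/3.97) = 55.80 · log₁₀(0.3753)
= 55.80 · (-0.4256) = -23.75 mV

-24 mV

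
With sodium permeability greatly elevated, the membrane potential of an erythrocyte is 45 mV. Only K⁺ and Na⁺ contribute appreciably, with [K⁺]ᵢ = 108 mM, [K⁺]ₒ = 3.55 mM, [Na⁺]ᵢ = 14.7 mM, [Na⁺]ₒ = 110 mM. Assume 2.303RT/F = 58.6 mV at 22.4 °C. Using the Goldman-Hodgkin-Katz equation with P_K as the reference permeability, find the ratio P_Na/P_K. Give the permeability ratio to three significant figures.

26.4

Let α = P_Na/P_K. GHK: Vm = 58.6·log₁₀[(Kₒ + α·Naₒ)/(Kᵢ + α·Naᵢ)].
10^(Vm/58.6) = 10^(45.0/58.6) = 5.8603
So 5.8603·(Kᵢ + α·Naᵢ) = Kₒ + α·Naₒ → α = (5.8603·108.0 − 3.55) / (110.0 − 5.8603·14.7)
α = (632.9 − 3.55) / (110.0 − 86.15) = 629.4/23.85 = 26.38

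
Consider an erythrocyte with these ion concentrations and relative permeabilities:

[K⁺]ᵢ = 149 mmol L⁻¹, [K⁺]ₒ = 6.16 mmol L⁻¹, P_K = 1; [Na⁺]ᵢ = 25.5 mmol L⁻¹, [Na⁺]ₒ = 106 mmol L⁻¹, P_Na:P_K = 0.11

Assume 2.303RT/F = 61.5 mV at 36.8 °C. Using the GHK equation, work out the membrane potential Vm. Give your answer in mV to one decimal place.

Vm = 61.5 · log₁₀[(Σ P·[cation]ₒ + Σ P·[anion]ᵢ) / (Σ P·[cation]ᵢ + Σ P·[anion]ₒ)]
Numerator = 1×6.16 + 0.11×106 = 17.82
Denominator = 1×149 + 0.11×25.5 = 151.8
Vm = 61.5 · log₁₀(0.11739) = 61.5 × (-0.9304) = -57.22 mV

-57.2 mV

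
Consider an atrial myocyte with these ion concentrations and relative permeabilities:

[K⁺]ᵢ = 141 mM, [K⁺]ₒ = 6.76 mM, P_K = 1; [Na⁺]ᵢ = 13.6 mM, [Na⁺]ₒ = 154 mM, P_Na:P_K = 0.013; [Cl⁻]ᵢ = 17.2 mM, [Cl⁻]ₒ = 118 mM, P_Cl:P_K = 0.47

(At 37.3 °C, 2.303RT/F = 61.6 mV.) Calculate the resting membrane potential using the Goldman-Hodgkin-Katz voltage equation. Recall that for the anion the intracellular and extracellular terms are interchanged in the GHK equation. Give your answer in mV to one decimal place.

Vm = 61.6 · log₁₀[(Σ P·[cation]ₒ + Σ P·[anion]ᵢ) / (Σ P·[cation]ᵢ + Σ P·[anion]ₒ)]
Numerator = 1×6.76 + 0.013×154 + 0.47×17.2 = 16.85
Denominator = 1×141 + 0.013×13.6 + 0.47×118 = 196.6
Vm = 61.6 · log₁₀(0.085671) = 61.6 × (-1.0672) = -65.74 mV

-65.7 mV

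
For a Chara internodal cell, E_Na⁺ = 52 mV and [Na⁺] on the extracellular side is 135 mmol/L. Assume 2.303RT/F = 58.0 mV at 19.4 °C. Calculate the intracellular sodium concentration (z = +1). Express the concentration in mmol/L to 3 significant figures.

Nernst: E = (58.0/1) · log₁₀([out]/[in]), so log₁₀([out]/[in]) = 52.0 × 1 / 58.0 = 0.8966.
[out]/[in] = 10^(0.8966) = 7.88.
[in] = 135 / 7.88 = 17.13 mmol/L.

17.1 mmol/L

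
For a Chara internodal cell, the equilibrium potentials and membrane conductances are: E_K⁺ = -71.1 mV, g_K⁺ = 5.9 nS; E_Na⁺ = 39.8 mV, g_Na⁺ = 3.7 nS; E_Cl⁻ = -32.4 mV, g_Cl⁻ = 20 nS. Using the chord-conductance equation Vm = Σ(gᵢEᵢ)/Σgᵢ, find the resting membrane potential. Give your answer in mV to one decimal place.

-31.1 mV

Σ gᵢEᵢ = 5.9·(-71.1) + 3.7·(39.8) + 20·(-32.4) = -920.23
Σ gᵢ = 5.9 + 3.7 + 20 = 29.6
Vm = -920.23 / 29.6 = -31.09 mV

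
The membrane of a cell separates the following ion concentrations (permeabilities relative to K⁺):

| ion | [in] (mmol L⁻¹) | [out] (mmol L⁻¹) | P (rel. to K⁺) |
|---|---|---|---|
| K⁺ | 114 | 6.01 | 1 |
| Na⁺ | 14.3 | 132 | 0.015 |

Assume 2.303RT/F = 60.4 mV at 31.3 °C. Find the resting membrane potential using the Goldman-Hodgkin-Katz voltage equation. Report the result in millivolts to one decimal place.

Vm = 60.4 · log₁₀[(Σ P·[cation]ₒ + Σ P·[anion]ᵢ) / (Σ P·[cation]ᵢ + Σ P·[anion]ₒ)]
Numerator = 1×6.01 + 0.015×132 = 7.99
Denominator = 1×114 + 0.015×14.3 = 114.2
Vm = 60.4 · log₁₀(0.069956) = 60.4 × (-1.1552) = -69.77 mV

-69.8 mV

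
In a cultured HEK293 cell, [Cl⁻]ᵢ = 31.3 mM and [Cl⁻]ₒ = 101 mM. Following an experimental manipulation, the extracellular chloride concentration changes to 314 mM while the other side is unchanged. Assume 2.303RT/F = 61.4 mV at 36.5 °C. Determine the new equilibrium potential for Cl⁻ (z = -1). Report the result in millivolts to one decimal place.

After the shift: [Cl⁻]_out = 314, [Cl⁻]_in = 31.3 mM.
E_new = (61.4/-1)·log₁₀(314/31.3) = -61.40 · (1.0014) = -61.49 mV

-61.5 mV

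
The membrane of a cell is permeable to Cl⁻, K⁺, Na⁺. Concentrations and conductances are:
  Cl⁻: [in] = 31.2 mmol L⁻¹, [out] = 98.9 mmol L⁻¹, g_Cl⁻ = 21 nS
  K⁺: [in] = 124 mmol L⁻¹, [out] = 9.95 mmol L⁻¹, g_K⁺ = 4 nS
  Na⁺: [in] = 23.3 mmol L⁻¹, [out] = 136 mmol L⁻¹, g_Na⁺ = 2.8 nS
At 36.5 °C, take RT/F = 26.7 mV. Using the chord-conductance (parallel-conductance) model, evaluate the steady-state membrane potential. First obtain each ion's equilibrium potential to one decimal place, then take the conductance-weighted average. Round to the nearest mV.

-28 mV

E_Cl⁻ = (26.7/-1)·ln(98.9/31.2) = -30.8 mV
E_K⁺ = (26.7/1)·ln(9.95/124) = -67.4 mV
E_Na⁺ = (26.7/1)·ln(136/23.3) = 47.1 mV
Vm = (Σ gᵢEᵢ)/(Σ gᵢ) = (21·-30.8 + 4·-67.4 + 2.8·47.1) / (21 + 4 + 2.8)
= -784.52 / 27.8 = -28.22 mV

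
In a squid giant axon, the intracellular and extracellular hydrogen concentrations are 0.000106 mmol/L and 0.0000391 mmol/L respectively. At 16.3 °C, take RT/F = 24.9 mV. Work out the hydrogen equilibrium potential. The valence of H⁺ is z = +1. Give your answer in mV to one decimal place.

-24.8 mV

E = (24.9/z) · ln([H⁺]_out/[H⁺]_in) with z = +1.
= (24.9/1) · ln(0.0000391/0.000106) = 24.90 · ln(0.3689)
= 24.90 · (-0.9973) = -24.83 mV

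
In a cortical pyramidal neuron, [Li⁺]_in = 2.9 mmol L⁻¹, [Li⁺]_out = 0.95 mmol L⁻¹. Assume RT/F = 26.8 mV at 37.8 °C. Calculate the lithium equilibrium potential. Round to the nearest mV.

-30 mV

E = (26.8/z) · ln([Li⁺]_out/[Li⁺]_in) with z = +1.
= (26.8/1) · ln(0.95/2.9) = 26.80 · ln(0.3276)
= 26.80 · (-1.1160) = -29.91 mV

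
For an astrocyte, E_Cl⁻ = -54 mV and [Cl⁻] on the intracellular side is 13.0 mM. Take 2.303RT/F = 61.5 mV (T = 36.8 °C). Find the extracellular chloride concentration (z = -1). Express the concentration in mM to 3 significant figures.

Nernst: E = (61.5/-1) · log₁₀([out]/[in]), so log₁₀([out]/[in]) = -54.0 × -1 / 61.5 = 0.8780.
[out]/[in] = 10^(0.8780) = 7.552.
[out] = 7.552 × 13.0 = 98.17 mM.

98.2 mM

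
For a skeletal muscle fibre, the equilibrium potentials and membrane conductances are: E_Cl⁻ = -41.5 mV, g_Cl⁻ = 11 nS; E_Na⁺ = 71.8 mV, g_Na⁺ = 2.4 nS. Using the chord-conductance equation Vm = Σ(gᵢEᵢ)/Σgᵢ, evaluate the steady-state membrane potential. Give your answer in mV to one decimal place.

Σ gᵢEᵢ = 11·(-41.5) + 2.4·(71.8) = -284.18
Σ gᵢ = 11 + 2.4 = 13.4
Vm = -284.18 / 13.4 = -21.21 mV

-21.2 mV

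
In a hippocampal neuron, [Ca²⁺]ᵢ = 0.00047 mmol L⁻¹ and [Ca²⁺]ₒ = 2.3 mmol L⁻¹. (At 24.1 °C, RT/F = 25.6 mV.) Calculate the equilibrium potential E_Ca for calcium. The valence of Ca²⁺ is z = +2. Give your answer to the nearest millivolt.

109 mV

E = (25.6/z) · ln([Ca²⁺]_out/[Ca²⁺]_in) with z = +2.
= (25.6/2) · ln(2.3/0.00047) = 12.80 · ln(4894)
= 12.80 · (8.4957) = 108.74 mV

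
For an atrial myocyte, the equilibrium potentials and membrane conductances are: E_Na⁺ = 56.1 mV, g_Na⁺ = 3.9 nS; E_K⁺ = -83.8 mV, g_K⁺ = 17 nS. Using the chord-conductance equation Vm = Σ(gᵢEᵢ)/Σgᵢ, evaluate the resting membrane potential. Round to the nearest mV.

Σ gᵢEᵢ = 3.9·(56.1) + 17·(-83.8) = -1205.81
Σ gᵢ = 3.9 + 17 = 20.9
Vm = -1205.81 / 20.9 = -57.69 mV

-58 mV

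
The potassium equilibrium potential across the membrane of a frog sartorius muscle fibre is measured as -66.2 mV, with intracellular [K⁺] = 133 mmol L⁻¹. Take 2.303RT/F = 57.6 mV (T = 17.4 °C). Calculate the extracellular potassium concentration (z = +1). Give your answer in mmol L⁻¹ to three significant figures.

Nernst: E = (57.6/1) · log₁₀([out]/[in]), so log₁₀([out]/[in]) = -66.2 × 1 / 57.6 = -1.1493.
[out]/[in] = 10^(-1.1493) = 0.07091.
[out] = 0.07091 × 133 = 9.431 mmol L⁻¹.

9.43 mmol L⁻¹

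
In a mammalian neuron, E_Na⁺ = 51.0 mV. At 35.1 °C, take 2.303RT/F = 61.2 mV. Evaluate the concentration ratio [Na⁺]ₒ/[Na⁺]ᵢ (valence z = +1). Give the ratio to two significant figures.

log₁₀([out]/[in]) = E·z/(61.2) = 51.0 × 1 / 61.2 = 0.8333
[out]/[in] = 10^(0.8333) = 6.813

6.8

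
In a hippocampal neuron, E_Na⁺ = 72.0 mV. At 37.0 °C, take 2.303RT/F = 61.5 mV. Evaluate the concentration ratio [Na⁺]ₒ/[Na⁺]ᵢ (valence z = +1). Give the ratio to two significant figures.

15

log₁₀([out]/[in]) = E·z/(61.5) = 72.0 × 1 / 61.5 = 1.1707
[out]/[in] = 10^(1.1707) = 14.82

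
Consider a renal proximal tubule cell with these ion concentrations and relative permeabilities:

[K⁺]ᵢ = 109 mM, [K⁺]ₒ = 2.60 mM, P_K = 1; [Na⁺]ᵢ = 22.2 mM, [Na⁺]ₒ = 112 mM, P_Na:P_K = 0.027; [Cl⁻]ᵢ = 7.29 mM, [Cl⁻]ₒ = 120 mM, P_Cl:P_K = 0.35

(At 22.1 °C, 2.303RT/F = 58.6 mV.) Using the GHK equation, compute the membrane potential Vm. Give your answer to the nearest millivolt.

-74 mV

Vm = 58.6 · log₁₀[(Σ P·[cation]ₒ + Σ P·[anion]ᵢ) / (Σ P·[cation]ᵢ + Σ P·[anion]ₒ)]
Numerator = 1×2.60 + 0.027×112 + 0.35×7.29 = 8.175
Denominator = 1×109 + 0.027×22.2 + 0.35×120 = 151.6
Vm = 58.6 · log₁₀(0.053928) = 58.6 × (-1.2682) = -74.32 mV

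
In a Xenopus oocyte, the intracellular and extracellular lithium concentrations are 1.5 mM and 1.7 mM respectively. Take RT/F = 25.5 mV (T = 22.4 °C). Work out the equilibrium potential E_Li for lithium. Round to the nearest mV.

3 mV

E = (25.5/z) · ln([Li⁺]_out/[Li⁺]_in) with z = +1.
= (25.5/1) · ln(1.7/1.5) = 25.50 · ln(1.133)
= 25.50 · (0.1252) = 3.19 mV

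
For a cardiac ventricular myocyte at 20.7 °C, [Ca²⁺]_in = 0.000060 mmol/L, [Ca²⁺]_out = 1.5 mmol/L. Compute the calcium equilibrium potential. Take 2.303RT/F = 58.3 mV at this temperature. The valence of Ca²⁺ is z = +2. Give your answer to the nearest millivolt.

E = (58.3/z) · log₁₀([Ca²⁺]_out/[Ca²⁺]_in) with z = +2.
= (58.3/2) · log₁₀(1.5/0.000060) = 29.15 · log₁₀(2.5e+04)
= 29.15 · (4.3979) = 128.20 mV

128 mV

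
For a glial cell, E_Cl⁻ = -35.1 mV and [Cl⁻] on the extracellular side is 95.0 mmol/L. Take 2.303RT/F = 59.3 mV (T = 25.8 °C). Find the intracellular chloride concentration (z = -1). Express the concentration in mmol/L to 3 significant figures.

Nernst: E = (59.3/-1) · log₁₀([out]/[in]), so log₁₀([out]/[in]) = -35.1 × -1 / 59.3 = 0.5919.
[out]/[in] = 10^(0.5919) = 3.908.
[in] = 95.0 / 3.908 = 24.31 mmol/L.

24.3 mmol/L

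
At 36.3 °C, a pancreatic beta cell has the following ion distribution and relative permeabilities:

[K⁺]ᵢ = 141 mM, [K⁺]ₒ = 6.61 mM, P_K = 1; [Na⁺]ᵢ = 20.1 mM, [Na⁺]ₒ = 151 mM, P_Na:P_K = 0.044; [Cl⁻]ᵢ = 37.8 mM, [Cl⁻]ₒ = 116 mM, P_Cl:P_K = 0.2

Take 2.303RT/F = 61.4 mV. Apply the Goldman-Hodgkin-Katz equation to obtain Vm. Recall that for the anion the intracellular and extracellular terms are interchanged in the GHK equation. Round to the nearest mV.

-55 mV

Vm = 61.4 · log₁₀[(Σ P·[cation]ₒ + Σ P·[anion]ᵢ) / (Σ P·[cation]ᵢ + Σ P·[anion]ₒ)]
Numerator = 1×6.61 + 0.044×151 + 0.2×37.8 = 20.81
Denominator = 1×141 + 0.044×20.1 + 0.2×116 = 165.1
Vm = 61.4 · log₁₀(0.12608) = 61.4 × (-0.8994) = -55.22 mV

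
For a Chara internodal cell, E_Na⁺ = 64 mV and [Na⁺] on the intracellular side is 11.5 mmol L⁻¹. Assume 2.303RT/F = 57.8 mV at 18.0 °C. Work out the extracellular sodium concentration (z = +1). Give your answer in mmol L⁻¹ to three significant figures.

147 mmol L⁻¹

Nernst: E = (57.8/1) · log₁₀([out]/[in]), so log₁₀([out]/[in]) = 64.0 × 1 / 57.8 = 1.1073.
[out]/[in] = 10^(1.1073) = 12.8.
[out] = 12.8 × 11.5 = 147.2 mmol L⁻¹.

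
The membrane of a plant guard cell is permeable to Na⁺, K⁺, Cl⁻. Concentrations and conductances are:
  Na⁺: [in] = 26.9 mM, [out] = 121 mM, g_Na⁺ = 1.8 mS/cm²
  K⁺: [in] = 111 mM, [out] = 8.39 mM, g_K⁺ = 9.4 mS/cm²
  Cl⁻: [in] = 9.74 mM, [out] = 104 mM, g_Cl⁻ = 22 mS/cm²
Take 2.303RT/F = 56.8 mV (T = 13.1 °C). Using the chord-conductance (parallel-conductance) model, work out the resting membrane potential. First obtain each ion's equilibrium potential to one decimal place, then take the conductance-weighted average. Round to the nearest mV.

E_Na⁺ = (56.8/1)·log₁₀(121/26.9) = 37.1 mV
E_K⁺ = (56.8/1)·log₁₀(8.39/111) = -63.7 mV
E_Cl⁻ = (56.8/-1)·log₁₀(104/9.74) = -58.4 mV
Vm = (Σ gᵢEᵢ)/(Σ gᵢ) = (1.8·37.1 + 9.4·-63.7 + 22·-58.4) / (1.8 + 9.4 + 22)
= -1816.80 / 33.2 = -54.72 mV

-55 mV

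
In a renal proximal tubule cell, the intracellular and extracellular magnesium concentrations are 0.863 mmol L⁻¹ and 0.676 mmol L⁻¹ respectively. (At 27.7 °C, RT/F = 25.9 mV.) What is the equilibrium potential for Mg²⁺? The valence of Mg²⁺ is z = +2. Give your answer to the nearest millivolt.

-3 mV

E = (25.9/z) · ln([Mg²⁺]_out/[Mg²⁺]_in) with z = +2.
= (25.9/2) · ln(0.676/0.863) = 12.95 · ln(0.7833)
= 12.95 · (-0.2442) = -3.16 mV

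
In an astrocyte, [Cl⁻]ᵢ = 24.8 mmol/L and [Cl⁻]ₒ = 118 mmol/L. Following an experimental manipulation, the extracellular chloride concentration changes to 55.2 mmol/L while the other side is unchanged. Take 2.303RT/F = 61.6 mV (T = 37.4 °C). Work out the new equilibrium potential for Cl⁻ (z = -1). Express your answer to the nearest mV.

-21 mV

After the shift: [Cl⁻]_out = 55.2, [Cl⁻]_in = 24.8 mmol/L.
E_new = (61.6/-1)·log₁₀(55.2/24.8) = -61.60 · (0.3475) = -21.41 mV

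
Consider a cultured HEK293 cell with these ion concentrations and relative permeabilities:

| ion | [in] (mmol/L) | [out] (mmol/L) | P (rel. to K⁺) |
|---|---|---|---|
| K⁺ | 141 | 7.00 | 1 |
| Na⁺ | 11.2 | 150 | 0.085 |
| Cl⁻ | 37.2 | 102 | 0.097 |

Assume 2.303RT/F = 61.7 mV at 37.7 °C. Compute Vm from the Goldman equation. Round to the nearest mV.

-50 mV

Vm = 61.7 · log₁₀[(Σ P·[cation]ₒ + Σ P·[anion]ᵢ) / (Σ P·[cation]ᵢ + Σ P·[anion]ₒ)]
Numerator = 1×7.00 + 0.085×150 + 0.097×37.2 = 23.36
Denominator = 1×141 + 0.085×11.2 + 0.097×102 = 151.8
Vm = 61.7 · log₁₀(0.15383) = 61.7 × (-0.8130) = -50.16 mV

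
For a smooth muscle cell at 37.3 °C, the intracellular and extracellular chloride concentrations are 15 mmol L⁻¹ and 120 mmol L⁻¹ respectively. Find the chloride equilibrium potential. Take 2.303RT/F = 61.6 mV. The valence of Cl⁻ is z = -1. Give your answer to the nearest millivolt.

-56 mV

E = (61.6/z) · log₁₀([Cl⁻]_out/[Cl⁻]_in) with z = -1.
For an anion, dividing by z = -1 reverses the sign.
= (61.6/-1) · log₁₀(120/15) = -61.60 · log₁₀(8)
= -61.60 · (0.9031) = -55.63 mV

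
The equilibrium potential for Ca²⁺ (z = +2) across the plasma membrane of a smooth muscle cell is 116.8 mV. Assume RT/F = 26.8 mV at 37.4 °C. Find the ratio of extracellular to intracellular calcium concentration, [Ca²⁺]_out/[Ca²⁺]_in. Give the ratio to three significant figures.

6100

ln([out]/[in]) = E·z/(26.8) = 116.8 × 2 / 26.8 = 8.7164
[out]/[in] = e^(8.7164) = 6102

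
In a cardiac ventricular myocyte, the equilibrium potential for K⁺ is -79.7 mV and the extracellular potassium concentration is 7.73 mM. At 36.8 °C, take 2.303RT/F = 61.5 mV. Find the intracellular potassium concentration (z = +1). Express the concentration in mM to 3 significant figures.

Nernst: E = (61.5/1) · log₁₀([out]/[in]), so log₁₀([out]/[in]) = -79.7 × 1 / 61.5 = -1.2959.
[out]/[in] = 10^(-1.2959) = 0.05059.
[in] = 7.73 / 0.05059 = 152.8 mM.

153 mM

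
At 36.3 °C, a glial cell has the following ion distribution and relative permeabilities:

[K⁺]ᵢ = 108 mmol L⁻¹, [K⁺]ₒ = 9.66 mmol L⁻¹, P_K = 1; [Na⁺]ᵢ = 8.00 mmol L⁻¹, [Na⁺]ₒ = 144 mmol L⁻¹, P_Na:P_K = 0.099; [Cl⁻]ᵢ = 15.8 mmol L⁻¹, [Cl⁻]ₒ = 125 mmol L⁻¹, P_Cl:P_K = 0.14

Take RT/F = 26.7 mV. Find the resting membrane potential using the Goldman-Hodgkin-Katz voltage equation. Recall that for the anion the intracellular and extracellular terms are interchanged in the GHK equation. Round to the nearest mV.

Vm = 26.7 · ln[(Σ P·[cation]ₒ + Σ P·[anion]ᵢ) / (Σ P·[cation]ᵢ + Σ P·[anion]ₒ)]
Numerator = 1×9.66 + 0.099×144 + 0.14×15.8 = 26.13
Denominator = 1×108 + 0.099×8.00 + 0.14×125 = 126.3
Vm = 26.7 · ln(0.20689) = 26.7 × (-1.5756) = -42.07 mV

-42 mV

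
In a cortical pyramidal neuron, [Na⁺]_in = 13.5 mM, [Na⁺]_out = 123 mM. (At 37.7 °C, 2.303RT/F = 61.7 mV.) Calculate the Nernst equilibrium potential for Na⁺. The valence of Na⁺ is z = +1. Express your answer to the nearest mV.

59 mV

E = (61.7/z) · log₁₀([Na⁺]_out/[Na⁺]_in) with z = +1.
= (61.7/1) · log₁₀(123/13.5) = 61.70 · log₁₀(9.111)
= 61.70 · (0.9596) = 59.21 mV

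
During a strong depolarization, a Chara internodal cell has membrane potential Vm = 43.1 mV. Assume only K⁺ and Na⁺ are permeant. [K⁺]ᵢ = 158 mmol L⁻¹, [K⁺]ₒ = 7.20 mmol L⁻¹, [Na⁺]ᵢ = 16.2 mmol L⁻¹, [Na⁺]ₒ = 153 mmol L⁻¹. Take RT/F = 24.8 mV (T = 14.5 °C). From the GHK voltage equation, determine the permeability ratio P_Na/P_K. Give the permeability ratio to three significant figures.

Let α = P_Na/P_K. GHK: Vm = 24.8·ln[(Kₒ + α·Naₒ)/(Kᵢ + α·Naᵢ)].
e^(Vm/24.8) = e^(43.1/24.8) = 5.6854
So 5.6854·(Kᵢ + α·Naᵢ) = Kₒ + α·Naₒ → α = (5.6854·158.0 − 7.2) / (153.0 − 5.6854·16.2)
α = (898.3 − 7.2) / (153.0 − 92.1) = 891.1/60.9 = 14.63

14.6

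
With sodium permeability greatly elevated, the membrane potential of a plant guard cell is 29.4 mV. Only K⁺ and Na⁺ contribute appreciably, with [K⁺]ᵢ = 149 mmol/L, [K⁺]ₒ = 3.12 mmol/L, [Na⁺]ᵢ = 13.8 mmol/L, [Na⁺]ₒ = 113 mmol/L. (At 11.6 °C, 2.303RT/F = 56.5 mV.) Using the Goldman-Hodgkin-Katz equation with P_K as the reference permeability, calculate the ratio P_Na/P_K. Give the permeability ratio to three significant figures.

7.29

Let α = P_Na/P_K. GHK: Vm = 56.5·log₁₀[(Kₒ + α·Naₒ)/(Kᵢ + α·Naᵢ)].
10^(Vm/56.5) = 10^(29.4/56.5) = 3.314
So 3.314·(Kᵢ + α·Naᵢ) = Kₒ + α·Naₒ → α = (3.314·149.0 − 3.12) / (113.0 − 3.314·13.8)
α = (493.8 − 3.12) / (113.0 − 45.73) = 490.7/67.27 = 7.294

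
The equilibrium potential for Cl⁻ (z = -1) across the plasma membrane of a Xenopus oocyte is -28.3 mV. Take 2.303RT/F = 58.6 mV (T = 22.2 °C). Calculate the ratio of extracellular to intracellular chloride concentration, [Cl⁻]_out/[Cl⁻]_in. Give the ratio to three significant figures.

log₁₀([out]/[in]) = E·z/(58.6) = -28.3 × -1 / 58.6 = 0.4829
[out]/[in] = 10^(0.4829) = 3.04

3.04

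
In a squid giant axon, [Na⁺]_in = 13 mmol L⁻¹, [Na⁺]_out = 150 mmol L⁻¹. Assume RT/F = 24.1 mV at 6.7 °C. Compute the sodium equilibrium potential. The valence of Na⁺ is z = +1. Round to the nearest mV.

59 mV

E = (24.1/z) · ln([Na⁺]_out/[Na⁺]_in) with z = +1.
= (24.1/1) · ln(150/13) = 24.10 · ln(11.54)
= 24.10 · (2.4457) = 58.94 mV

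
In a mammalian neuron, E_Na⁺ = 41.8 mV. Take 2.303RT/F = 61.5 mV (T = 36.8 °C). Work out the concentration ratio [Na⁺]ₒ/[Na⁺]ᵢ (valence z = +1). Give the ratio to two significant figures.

4.8

log₁₀([out]/[in]) = E·z/(61.5) = 41.8 × 1 / 61.5 = 0.6797
[out]/[in] = 10^(0.6797) = 4.783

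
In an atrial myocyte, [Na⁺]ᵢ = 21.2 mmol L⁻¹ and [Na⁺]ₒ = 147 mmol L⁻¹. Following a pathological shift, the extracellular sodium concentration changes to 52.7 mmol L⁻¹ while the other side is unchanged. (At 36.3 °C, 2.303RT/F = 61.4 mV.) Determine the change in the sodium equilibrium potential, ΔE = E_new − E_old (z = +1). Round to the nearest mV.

E_old = (61.4/1)·log₁₀(147/21.2) = 51.64 mV
E_new = (61.4/1)·log₁₀(52.7/21.2) = 24.28 mV
ΔE = 24.28 − (51.64) = -27.35 mV

-27 mV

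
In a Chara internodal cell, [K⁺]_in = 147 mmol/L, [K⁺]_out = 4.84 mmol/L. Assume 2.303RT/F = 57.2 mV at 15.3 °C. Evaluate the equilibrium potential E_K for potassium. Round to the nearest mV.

E = (57.2/z) · log₁₀([K⁺]_out/[K⁺]_in) with z = +1.
= (57.2/1) · log₁₀(4.84/147) = 57.20 · log₁₀(0.03293)
= 57.20 · (-1.4825) = -84.80 mV

-85 mV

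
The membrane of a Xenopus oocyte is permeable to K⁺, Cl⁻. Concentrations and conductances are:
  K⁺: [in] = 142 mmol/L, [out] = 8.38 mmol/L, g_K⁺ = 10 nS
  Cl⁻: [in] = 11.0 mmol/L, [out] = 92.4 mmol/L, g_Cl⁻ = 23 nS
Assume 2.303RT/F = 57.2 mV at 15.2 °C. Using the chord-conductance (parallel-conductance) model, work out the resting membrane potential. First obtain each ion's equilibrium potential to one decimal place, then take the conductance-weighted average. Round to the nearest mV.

-58 mV

E_K⁺ = (57.2/1)·log₁₀(8.38/142) = -70.3 mV
E_Cl⁻ = (57.2/-1)·log₁₀(92.4/11.0) = -52.9 mV
Vm = (Σ gᵢEᵢ)/(Σ gᵢ) = (10·-70.3 + 23·-52.9) / (10 + 23)
= -1919.70 / 33 = -58.17 mV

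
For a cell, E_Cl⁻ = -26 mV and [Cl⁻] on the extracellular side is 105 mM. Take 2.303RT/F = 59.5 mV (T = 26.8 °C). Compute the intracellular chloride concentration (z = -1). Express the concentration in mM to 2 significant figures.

38 mM

Nernst: E = (59.5/-1) · log₁₀([out]/[in]), so log₁₀([out]/[in]) = -26.0 × -1 / 59.5 = 0.4370.
[out]/[in] = 10^(0.4370) = 2.735.
[in] = 105 / 2.735 = 38.39 mM.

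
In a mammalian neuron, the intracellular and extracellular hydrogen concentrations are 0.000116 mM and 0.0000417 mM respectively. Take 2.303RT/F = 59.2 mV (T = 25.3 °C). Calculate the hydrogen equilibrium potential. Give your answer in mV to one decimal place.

E = (59.2/z) · log₁₀([H⁺]_out/[H⁺]_in) with z = +1.
= (59.2/1) · log₁₀(0.0000417/0.000116) = 59.20 · log₁₀(0.3595)
= 59.20 · (-0.4443) = -26.30 mV

-26.3 mV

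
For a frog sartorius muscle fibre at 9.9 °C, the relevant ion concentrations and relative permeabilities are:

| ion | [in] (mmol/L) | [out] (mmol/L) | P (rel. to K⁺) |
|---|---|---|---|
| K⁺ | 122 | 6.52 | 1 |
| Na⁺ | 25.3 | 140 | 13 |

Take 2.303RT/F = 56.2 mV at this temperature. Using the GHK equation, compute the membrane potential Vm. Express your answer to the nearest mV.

34 mV

Vm = 56.2 · log₁₀[(Σ P·[cation]ₒ + Σ P·[anion]ᵢ) / (Σ P·[cation]ᵢ + Σ P·[anion]ₒ)]
Numerator = 1×6.52 + 13×140 = 1827
Denominator = 1×122 + 13×25.3 = 450.9
Vm = 56.2 · log₁₀(4.0508) = 56.2 × (0.6075) = 34.14 mV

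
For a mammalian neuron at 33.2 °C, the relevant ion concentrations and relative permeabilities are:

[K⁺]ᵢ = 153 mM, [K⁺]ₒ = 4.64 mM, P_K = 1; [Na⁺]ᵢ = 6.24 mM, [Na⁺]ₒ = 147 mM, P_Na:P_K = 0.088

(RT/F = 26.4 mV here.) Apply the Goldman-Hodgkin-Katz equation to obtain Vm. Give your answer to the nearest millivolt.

-57 mV

Vm = 26.4 · ln[(Σ P·[cation]ₒ + Σ P·[anion]ᵢ) / (Σ P·[cation]ᵢ + Σ P·[anion]ₒ)]
Numerator = 1×4.64 + 0.088×147 = 17.58
Denominator = 1×153 + 0.088×6.24 = 153.5
Vm = 26.4 · ln(0.11446) = 26.4 × (-2.1675) = -57.22 mV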